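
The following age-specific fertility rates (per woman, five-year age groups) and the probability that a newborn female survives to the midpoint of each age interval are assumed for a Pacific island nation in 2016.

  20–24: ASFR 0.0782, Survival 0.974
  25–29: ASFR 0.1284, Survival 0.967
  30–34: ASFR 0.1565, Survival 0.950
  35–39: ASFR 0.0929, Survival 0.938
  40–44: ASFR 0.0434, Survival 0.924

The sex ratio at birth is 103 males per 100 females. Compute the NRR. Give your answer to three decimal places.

1.173

Proportion female at birth = 100 / (100 + 103) = 0.49261.
Weighting each age-specific rate by interval width and survival:
  20–24: 5 × 0.0782 × 0.974 = 0.38083
  25–29: 5 × 0.1284 × 0.967 = 0.62081
  30–34: 5 × 0.1565 × 0.950 = 0.74338
  35–39: 5 × 0.0929 × 0.938 = 0.43570
  40–44: 5 × 0.0434 × 0.924 = 0.20051
Sum = 2.38123
NRR = 0.49261 × 2.38123 = 1.17302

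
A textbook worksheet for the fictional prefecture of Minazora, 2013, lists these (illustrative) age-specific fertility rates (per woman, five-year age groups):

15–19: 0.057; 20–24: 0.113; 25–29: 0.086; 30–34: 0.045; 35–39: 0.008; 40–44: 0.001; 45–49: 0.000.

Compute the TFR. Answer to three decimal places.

Sum of ASFRs = 0.057 + 0.113 + 0.086 + 0.045 + 0.008 + 0.001 + 0.000 = 0.310
TFR = 5 × 0.310 = 1.55

1.550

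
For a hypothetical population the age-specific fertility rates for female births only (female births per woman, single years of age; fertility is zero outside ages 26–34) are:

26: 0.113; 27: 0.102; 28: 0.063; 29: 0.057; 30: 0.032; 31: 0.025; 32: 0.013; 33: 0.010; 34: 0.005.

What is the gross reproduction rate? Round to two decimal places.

0.42

Sum of female ASFRs = 0.113 + 0.102 + 0.063 + 0.057 + 0.032 + 0.025 + 0.013 + 0.010 + 0.005 = 0.420
GRR = 0.42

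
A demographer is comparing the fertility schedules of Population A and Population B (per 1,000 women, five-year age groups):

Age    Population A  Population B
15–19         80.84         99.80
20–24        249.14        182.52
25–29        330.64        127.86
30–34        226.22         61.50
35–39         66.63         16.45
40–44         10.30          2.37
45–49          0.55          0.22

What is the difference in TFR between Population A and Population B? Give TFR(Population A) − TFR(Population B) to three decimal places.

Population A:
  Sum of ASFRs = 80.84 + 249.14 + 330.64 + 226.22 + 66.63 + 10.30 + 0.55 = 964.32
  TFR = 5 × 964.32 / 1000 = 4.8216
Population B:
  Sum of ASFRs = 99.80 + 182.52 + 127.86 + 61.50 + 16.45 + 2.37 + 0.22 = 490.72
  TFR = 5 × 490.72 / 1000 = 2.4536
Difference = 4.8216 − 2.4536 = 2.368

2.368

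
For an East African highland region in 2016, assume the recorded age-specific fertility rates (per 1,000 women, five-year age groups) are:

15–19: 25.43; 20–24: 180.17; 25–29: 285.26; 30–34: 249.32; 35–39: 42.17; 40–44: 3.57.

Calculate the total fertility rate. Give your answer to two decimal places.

Sum of ASFRs = 25.43 + 180.17 + 285.26 + 249.32 + 42.17 + 3.57 = 785.92
TFR = 5 × 785.92 / 1000 = 3.9296

3.93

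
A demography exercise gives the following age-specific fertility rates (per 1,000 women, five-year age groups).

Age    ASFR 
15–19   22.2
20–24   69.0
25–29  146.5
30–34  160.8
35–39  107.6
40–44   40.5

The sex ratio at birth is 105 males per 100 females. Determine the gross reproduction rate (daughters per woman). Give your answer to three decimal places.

1.333

Proportion female at birth = 100 / (100 + 105) = 0.48780.
Sum of ASFRs = 22.2 + 69.0 + 146.5 + 160.8 + 107.6 + 40.5 = 546.6
TFR = 5 × 546.6 / 1000 = 2.733
GRR = 0.48780 × 2.733 = 1.33316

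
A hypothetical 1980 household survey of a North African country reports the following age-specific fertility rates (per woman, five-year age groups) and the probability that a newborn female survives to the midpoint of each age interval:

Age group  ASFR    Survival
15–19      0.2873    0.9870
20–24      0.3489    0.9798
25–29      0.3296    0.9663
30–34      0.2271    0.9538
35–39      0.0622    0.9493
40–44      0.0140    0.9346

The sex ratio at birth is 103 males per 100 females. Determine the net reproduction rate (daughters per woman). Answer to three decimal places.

3.036

Proportion female at birth = 100 / (100 + 103) = 0.49261.
Each age group contributes 5 × ASFR × survival:
  15–19: 5 × 0.2873 × 0.9870 = 1.41783
  20–24: 5 × 0.3489 × 0.9798 = 1.70926
  25–29: 5 × 0.3296 × 0.9663 = 1.59246
  30–34: 5 × 0.2271 × 0.9538 = 1.08304
  35–39: 5 × 0.0622 × 0.9493 = 0.29523
  40–44: 5 × 0.0140 × 0.9346 = 0.06542
Sum = 6.16324
NRR = 0.49261 × 6.16324 = 3.03607
An NRR exceeding 1 indicates intrinsic growth under these rates.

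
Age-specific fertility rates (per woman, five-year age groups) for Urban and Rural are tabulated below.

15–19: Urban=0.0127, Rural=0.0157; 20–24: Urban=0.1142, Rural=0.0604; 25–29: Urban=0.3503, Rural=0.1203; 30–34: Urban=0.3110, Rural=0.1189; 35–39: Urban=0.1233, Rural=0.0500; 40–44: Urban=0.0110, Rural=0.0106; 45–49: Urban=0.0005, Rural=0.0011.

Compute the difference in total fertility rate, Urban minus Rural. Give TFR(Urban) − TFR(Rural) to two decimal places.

Urban:
  Sum of ASFRs = 0.0127 + 0.1142 + 0.3503 + 0.3110 + 0.1233 + 0.0110 + 0.0005 = 0.9230
  TFR = 5 × 0.9230 = 4.615
Rural:
  Sum of ASFRs = 0.0157 + 0.0604 + 0.1203 + 0.1189 + 0.0500 + 0.0106 + 0.0011 = 0.3770
  TFR = 5 × 0.3770 = 1.885
Difference = 4.615 − 1.885 = 2.73

2.73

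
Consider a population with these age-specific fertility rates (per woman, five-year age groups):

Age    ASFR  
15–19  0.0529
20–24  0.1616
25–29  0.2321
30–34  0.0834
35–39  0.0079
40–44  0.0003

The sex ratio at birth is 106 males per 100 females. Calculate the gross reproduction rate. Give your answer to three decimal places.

1.306

Proportion female at birth = 100 / (100 + 106) = 0.48544.
Sum of ASFRs = 0.0529 + 0.1616 + 0.2321 + 0.0834 + 0.0079 + 0.0003 = 0.5382
TFR = 5 × 0.5382 = 2.691
GRR = 0.48544 × 2.691 = 1.30632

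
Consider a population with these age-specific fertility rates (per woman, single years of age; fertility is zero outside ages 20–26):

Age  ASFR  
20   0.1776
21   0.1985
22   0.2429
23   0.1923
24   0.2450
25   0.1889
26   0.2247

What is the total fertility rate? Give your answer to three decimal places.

Sum of ASFRs = 0.1776 + 0.1985 + 0.2429 + 0.1923 + 0.2450 + 0.1889 + 0.2247 = 1.4699
TFR = 1.4699

1.470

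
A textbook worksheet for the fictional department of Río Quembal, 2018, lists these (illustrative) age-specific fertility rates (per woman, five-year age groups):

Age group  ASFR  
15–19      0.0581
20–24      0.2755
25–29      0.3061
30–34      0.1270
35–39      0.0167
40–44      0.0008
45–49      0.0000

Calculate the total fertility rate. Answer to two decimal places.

3.92

Sum of ASFRs = 0.0581 + 0.2755 + 0.3061 + 0.1270 + 0.0167 + 0.0008 + 0.0000 = 0.7842
TFR = 5 × 0.7842 = 3.921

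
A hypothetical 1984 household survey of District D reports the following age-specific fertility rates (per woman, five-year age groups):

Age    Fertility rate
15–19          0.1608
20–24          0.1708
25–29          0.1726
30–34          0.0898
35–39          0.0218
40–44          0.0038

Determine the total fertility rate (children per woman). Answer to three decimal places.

3.098

Sum of ASFRs = 0.1608 + 0.1708 + 0.1726 + 0.0898 + 0.0218 + 0.0038 = 0.6196
TFR = 5 × 0.6196 = 3.098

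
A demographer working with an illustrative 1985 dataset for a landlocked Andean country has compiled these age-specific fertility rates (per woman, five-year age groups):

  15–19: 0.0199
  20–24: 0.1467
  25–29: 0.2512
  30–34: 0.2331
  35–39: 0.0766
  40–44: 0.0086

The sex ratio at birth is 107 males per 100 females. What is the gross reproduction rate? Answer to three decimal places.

Proportion female at birth = 100 / (100 + 107) = 0.48309.
Sum of ASFRs = 0.0199 + 0.1467 + 0.2512 + 0.2331 + 0.0766 + 0.0086 = 0.7361
TFR = 5 × 0.7361 = 3.6805
GRR = 0.48309 × 3.6805 = 1.77801

1.778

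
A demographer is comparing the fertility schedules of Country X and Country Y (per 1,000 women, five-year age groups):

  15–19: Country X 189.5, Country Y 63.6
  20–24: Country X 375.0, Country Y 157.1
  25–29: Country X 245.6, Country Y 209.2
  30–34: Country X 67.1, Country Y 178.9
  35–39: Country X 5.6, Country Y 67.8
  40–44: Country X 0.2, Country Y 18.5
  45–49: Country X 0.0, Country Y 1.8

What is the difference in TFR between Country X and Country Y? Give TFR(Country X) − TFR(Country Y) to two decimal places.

Country X:
  Sum of ASFRs = 189.5 + 375.0 + 245.6 + 67.1 + 5.6 + 0.2 + 0.0 = 883.0
  TFR = 5 × 883.0 / 1000 = 4.415
Country Y:
  Sum of ASFRs = 63.6 + 157.1 + 209.2 + 178.9 + 67.8 + 18.5 + 1.8 = 696.9
  TFR = 5 × 696.9 / 1000 = 3.4845
Difference = 4.415 − 3.4845 = 0.9305

0.93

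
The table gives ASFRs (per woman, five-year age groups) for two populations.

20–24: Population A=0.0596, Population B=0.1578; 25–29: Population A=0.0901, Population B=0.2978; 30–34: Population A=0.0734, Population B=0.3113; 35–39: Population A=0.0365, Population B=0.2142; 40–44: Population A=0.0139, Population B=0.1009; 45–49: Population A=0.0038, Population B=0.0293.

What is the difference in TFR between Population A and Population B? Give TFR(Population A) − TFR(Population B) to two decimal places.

-4.17

Population A:
  Sum of ASFRs = 0.0596 + 0.0901 + 0.0734 + 0.0365 + 0.0139 + 0.0038 = 0.2773
  TFR = 5 × 0.2773 = 1.3865
Population B:
  Sum of ASFRs = 0.1578 + 0.2978 + 0.3113 + 0.2142 + 0.1009 + 0.0293 = 1.1113
  TFR = 5 × 1.1113 = 5.5565
Difference = 1.3865 − 5.5565 = -4.17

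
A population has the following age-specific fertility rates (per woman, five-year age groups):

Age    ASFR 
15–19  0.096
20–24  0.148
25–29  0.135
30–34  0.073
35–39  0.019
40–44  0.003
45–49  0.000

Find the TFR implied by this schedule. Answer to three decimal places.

Sum of ASFRs = 0.096 + 0.148 + 0.135 + 0.073 + 0.019 + 0.003 + 0.000 = 0.474
TFR = 5 × 0.474 = 2.37

2.370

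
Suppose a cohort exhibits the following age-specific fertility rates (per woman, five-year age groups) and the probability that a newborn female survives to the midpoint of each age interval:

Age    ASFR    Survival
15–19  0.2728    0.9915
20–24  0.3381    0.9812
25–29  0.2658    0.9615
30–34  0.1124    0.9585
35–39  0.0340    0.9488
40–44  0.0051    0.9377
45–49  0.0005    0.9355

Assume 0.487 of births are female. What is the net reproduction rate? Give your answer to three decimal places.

Proportion female at birth = 0.487.
Per-age-group product (5 × ASFR × survival probability):
  15–19: 5 × 0.2728 × 0.9915 = 1.35241
  20–24: 5 × 0.3381 × 0.9812 = 1.65872
  25–29: 5 × 0.2658 × 0.9615 = 1.27783
  30–34: 5 × 0.1124 × 0.9585 = 0.53868
  35–39: 5 × 0.0340 × 0.9488 = 0.16130
  40–44: 5 × 0.0051 × 0.9377 = 0.02391
  45–49: 5 × 0.0005 × 0.9355 = 0.00234
Sum = 5.01519
NRR = 0.487 × 5.01519 = 2.44240
NRR > 1, so each generation more than replaces itself.

2.442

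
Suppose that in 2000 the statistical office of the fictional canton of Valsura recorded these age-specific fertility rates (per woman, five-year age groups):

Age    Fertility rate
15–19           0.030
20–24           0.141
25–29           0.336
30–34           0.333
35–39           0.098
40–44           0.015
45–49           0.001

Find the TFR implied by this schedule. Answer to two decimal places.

Sum of ASFRs = 0.030 + 0.141 + 0.336 + 0.333 + 0.098 + 0.015 + 0.001 = 0.954
TFR = 5 × 0.954 = 4.77

4.77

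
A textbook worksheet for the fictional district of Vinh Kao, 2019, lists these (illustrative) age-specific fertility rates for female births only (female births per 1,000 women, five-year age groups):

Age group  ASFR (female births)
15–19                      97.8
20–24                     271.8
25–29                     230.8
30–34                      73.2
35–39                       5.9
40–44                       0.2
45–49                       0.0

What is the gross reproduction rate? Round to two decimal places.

Sum of female ASFRs = 97.8 + 271.8 + 230.8 + 73.2 + 5.9 + 0.2 + 0.0 = 679.7
GRR = 5 × 679.7 / 1000 = 3.3985

3.40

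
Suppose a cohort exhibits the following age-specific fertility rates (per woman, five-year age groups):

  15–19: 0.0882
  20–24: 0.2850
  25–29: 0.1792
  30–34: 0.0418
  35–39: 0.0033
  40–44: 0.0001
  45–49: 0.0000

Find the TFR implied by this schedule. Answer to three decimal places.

2.988

Sum of ASFRs = 0.0882 + 0.2850 + 0.1792 + 0.0418 + 0.0033 + 0.0001 + 0.0000 = 0.5976
TFR = 5 × 0.5976 = 2.988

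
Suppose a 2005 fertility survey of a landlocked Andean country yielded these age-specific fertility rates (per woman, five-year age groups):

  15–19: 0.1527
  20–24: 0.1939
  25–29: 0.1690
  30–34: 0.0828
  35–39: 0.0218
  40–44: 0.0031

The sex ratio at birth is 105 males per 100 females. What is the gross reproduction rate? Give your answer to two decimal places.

1.52

Proportion female at birth = 100 / (100 + 105) = 0.48780.
Sum of ASFRs = 0.1527 + 0.1939 + 0.1690 + 0.0828 + 0.0218 + 0.0031 = 0.6233
TFR = 5 × 0.6233 = 3.1165
GRR = 0.48780 × 3.1165 = 1.52023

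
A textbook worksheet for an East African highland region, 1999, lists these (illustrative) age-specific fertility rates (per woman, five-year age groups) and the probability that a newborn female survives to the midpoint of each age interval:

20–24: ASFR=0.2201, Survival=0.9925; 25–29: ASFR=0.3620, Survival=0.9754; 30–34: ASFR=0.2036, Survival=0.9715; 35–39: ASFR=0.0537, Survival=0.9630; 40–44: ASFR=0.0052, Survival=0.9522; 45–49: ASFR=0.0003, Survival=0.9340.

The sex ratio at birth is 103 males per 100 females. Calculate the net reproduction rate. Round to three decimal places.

Proportion female at birth = 100 / (100 + 103) = 0.49261.
Per-age-group product (5 × ASFR × survival probability):
  20–24: 5 × 0.2201 × 0.9925 = 1.09225
  25–29: 5 × 0.3620 × 0.9754 = 1.76547
  30–34: 5 × 0.2036 × 0.9715 = 0.98899
  35–39: 5 × 0.0537 × 0.9630 = 0.25857
  40–44: 5 × 0.0052 × 0.9522 = 0.02476
  45–49: 5 × 0.0003 × 0.9340 = 0.00140
Sum = 4.13144
NRR = 0.49261 × 4.13144 = 2.03519

2.035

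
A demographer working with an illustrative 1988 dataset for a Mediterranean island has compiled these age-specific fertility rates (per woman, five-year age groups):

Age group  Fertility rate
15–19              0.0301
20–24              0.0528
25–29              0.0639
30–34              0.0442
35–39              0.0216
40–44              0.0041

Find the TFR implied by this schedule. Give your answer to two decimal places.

Sum of ASFRs = 0.0301 + 0.0528 + 0.0639 + 0.0442 + 0.0216 + 0.0041 = 0.2167
TFR = 5 × 0.2167 = 1.0835

1.08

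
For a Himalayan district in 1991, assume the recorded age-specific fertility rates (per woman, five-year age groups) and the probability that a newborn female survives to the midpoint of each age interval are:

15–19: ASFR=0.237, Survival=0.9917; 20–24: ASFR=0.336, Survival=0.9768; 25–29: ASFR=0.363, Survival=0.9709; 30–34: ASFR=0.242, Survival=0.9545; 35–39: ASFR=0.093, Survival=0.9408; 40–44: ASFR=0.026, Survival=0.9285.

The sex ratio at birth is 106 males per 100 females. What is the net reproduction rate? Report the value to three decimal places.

Proportion female at birth = 100 / (100 + 106) = 0.48544.
Weighting each age-specific rate by interval width and survival:
  15–19: 5 × 0.237 × 0.9917 = 1.17516
  20–24: 5 × 0.336 × 0.9768 = 1.64102
  25–29: 5 × 0.363 × 0.9709 = 1.76218
  30–34: 5 × 0.242 × 0.9545 = 1.15495
  35–39: 5 × 0.093 × 0.9408 = 0.43747
  40–44: 5 × 0.026 × 0.9285 = 0.12071
Sum = 6.29149
NRR = 0.48544 × 6.29149 = 3.05414
With NRR above 1 the population is above replacement fertility.

3.054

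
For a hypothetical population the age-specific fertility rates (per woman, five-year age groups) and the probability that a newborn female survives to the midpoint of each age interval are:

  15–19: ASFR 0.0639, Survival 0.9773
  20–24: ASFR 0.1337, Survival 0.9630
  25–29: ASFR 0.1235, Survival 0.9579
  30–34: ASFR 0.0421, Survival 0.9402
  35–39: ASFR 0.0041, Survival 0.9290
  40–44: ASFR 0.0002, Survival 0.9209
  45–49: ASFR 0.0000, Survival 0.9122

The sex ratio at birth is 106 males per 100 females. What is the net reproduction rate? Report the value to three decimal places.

0.857

Proportion female at birth = 100 / (100 + 106) = 0.48544.
Survival-weighted fertility by age (5·fₓ·Sₓ):
  15–19: 5 × 0.0639 × 0.9773 = 0.31225
  20–24: 5 × 0.1337 × 0.9630 = 0.64377
  25–29: 5 × 0.1235 × 0.9579 = 0.59150
  30–34: 5 × 0.0421 × 0.9402 = 0.19791
  35–39: 5 × 0.0041 × 0.9290 = 0.01904
  40–44: 5 × 0.0002 × 0.9209 = 0.00092
  45–49: 5 × 0.0000 × 0.9122 = 0.00000
Sum = 1.76539
NRR = 0.48544 × 1.76539 = 0.85699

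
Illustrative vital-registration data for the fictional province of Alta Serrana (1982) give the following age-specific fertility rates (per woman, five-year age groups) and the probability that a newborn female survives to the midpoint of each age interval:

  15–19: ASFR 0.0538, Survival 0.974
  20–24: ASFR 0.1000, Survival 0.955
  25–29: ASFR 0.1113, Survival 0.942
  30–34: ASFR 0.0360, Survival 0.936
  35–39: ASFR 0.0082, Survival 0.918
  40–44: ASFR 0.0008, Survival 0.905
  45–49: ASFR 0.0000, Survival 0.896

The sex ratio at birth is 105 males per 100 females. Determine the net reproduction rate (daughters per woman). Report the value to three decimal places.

0.719

Proportion female at birth = 100 / (100 + 105) = 0.48780.
Each age group contributes 5 × ASFR × survival:
  15–19: 5 × 0.0538 × 0.974 = 0.26201
  20–24: 5 × 0.1000 × 0.955 = 0.47750
  25–29: 5 × 0.1113 × 0.942 = 0.52422
  30–34: 5 × 0.0360 × 0.936 = 0.16848
  35–39: 5 × 0.0082 × 0.918 = 0.03764
  40–44: 5 × 0.0008 × 0.905 = 0.00362
  45–49: 5 × 0.0000 × 0.896 = 0.00000
Sum = 1.47347
NRR = 0.48780 × 1.47347 = 0.71876
An NRR under 1 implies long-run decline under these rates.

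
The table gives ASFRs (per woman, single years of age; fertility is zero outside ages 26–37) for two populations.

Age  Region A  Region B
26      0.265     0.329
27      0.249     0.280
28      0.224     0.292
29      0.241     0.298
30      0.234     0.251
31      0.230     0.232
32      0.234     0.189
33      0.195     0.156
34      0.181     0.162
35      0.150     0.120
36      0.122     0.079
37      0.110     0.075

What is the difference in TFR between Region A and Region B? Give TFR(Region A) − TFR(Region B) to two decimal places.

-0.03

Region A:
  Sum of ASFRs = 0.265 + 0.249 + 0.224 + 0.241 + 0.234 + 0.230 + 0.234 + 0.195 + 0.181 + 0.150 + 0.122 + 0.110 = 2.435
  TFR = 2.435
Region B:
  Sum of ASFRs = 0.329 + 0.280 + 0.292 + 0.298 + 0.251 + 0.232 + 0.189 + 0.156 + 0.162 + 0.120 + 0.079 + 0.075 = 2.463
  TFR = 2.463
Difference = 2.435 − 2.463 = -0.028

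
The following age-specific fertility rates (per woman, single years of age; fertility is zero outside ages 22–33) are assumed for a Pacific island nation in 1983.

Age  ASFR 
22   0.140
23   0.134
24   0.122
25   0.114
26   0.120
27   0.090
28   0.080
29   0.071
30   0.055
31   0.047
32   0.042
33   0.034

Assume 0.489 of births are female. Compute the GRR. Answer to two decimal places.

Proportion female at birth = 0.489.
Sum of ASFRs = 0.140 + 0.134 + 0.122 + 0.114 + 0.120 + 0.090 + 0.080 + 0.071 + 0.055 + 0.047 + 0.042 + 0.034 = 1.049
TFR = 1.049
GRR = 0.489 × 1.049 = 0.51296

0.51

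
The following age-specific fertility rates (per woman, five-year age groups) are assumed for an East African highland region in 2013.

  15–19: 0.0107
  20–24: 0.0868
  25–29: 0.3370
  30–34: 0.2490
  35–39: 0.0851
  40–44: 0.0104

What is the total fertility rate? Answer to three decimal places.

3.895

Sum of ASFRs = 0.0107 + 0.0868 + 0.3370 + 0.2490 + 0.0851 + 0.0104 = 0.7790
TFR = 5 × 0.7790 = 3.895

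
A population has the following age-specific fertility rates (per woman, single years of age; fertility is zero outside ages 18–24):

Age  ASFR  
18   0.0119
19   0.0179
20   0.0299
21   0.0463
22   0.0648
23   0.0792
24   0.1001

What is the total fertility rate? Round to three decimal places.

0.350

Sum of ASFRs = 0.0119 + 0.0179 + 0.0299 + 0.0463 + 0.0648 + 0.0792 + 0.1001 = 0.3501
TFR = 0.3501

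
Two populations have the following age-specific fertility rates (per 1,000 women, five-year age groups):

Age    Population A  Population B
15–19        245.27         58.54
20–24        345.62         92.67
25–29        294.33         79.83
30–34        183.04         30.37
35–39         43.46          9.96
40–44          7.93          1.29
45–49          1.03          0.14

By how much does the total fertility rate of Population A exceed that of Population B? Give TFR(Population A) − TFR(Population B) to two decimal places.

Population A:
  Sum of ASFRs = 245.27 + 345.62 + 294.33 + 183.04 + 43.46 + 7.93 + 1.03 = 1120.68
  TFR = 5 × 1120.68 / 1000 = 5.6034
Population B:
  Sum of ASFRs = 58.54 + 92.67 + 79.83 + 30.37 + 9.96 + 1.29 + 0.14 = 272.80
  TFR = 5 × 272.80 / 1000 = 1.364
Difference = 5.6034 − 1.364 = 4.2394

4.24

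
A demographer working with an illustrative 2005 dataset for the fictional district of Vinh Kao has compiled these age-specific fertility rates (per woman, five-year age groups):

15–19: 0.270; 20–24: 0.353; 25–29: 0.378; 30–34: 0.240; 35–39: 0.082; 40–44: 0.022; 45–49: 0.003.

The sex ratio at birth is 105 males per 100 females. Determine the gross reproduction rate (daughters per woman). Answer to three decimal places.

Proportion female at birth = 100 / (100 + 105) = 0.48780.
Sum of ASFRs = 0.270 + 0.353 + 0.378 + 0.240 + 0.082 + 0.022 + 0.003 = 1.348
TFR = 5 × 1.348 = 6.74
GRR = 0.48780 × 6.74 = 3.28777

3.288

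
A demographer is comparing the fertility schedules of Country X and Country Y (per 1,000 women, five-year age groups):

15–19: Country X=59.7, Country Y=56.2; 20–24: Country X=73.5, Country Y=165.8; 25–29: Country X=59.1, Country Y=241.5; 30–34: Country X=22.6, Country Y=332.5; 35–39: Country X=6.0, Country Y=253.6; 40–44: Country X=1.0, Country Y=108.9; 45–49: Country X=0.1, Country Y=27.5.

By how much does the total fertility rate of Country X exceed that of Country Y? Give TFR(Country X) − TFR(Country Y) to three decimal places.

-4.820

Country X:
  Sum of ASFRs = 59.7 + 73.5 + 59.1 + 22.6 + 6.0 + 1.0 + 0.1 = 222.0
  TFR = 5 × 222.0 / 1000 = 1.11
Country Y:
  Sum of ASFRs = 56.2 + 165.8 + 241.5 + 332.5 + 253.6 + 108.9 + 27.5 = 1186.0
  TFR = 5 × 1186.0 / 1000 = 5.93
Difference = 1.11 − 5.93 = -4.82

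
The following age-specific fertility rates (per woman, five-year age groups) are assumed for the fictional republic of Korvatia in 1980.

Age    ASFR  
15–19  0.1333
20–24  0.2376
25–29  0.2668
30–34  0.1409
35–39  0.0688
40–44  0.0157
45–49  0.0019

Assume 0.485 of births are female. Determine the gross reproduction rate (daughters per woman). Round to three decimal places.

2.098

Proportion female at birth = 0.485.
Sum of ASFRs = 0.1333 + 0.2376 + 0.2668 + 0.1409 + 0.0688 + 0.0157 + 0.0019 = 0.8650
TFR = 5 × 0.8650 = 4.325
GRR = 0.485 × 4.325 = 2.09763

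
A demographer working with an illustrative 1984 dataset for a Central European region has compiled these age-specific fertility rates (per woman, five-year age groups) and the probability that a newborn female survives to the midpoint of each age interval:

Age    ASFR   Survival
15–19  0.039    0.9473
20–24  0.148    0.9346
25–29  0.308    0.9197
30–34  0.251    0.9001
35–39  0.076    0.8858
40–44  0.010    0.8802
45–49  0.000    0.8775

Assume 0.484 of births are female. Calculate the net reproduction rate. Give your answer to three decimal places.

Proportion female at birth = 0.484.
Each age group contributes 5 × ASFR × survival:
  15–19: 5 × 0.039 × 0.9473 = 0.18472
  20–24: 5 × 0.148 × 0.9346 = 0.69160
  25–29: 5 × 0.308 × 0.9197 = 1.41634
  30–34: 5 × 0.251 × 0.9001 = 1.12963
  35–39: 5 × 0.076 × 0.8858 = 0.33660
  40–44: 5 × 0.010 × 0.8802 = 0.04401
  45–49: 5 × 0.000 × 0.8775 = 0.00000
Sum = 3.80290
NRR = 0.484 × 3.80290 = 1.84060

1.841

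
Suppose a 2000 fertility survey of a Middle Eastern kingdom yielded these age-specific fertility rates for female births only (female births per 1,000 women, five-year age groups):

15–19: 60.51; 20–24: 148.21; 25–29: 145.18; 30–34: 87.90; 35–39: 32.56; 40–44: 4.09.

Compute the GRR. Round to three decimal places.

Sum of female ASFRs = 60.51 + 148.21 + 145.18 + 87.90 + 32.56 + 4.09 = 478.45
GRR = 5 × 478.45 / 1000 = 2.39225

2.392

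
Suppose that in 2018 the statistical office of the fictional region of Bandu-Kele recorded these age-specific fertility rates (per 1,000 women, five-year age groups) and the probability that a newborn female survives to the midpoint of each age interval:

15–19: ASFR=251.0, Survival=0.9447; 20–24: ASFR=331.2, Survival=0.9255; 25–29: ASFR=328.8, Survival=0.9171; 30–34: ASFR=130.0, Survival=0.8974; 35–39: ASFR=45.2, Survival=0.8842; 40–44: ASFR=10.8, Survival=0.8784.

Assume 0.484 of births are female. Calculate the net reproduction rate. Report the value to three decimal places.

Proportion female at birth = 0.484.
Each age group contributes 5 × ASFR × survival:
  15–19: 5 × 251.0/1000 × 0.9447 = 1.18560
  20–24: 5 × 331.2/1000 × 0.9255 = 1.53263
  25–29: 5 × 328.8/1000 × 0.9171 = 1.50771
  30–34: 5 × 130.0/1000 × 0.8974 = 0.58331
  35–39: 5 × 45.2/1000 × 0.8842 = 0.19983
  40–44: 5 × 10.8/1000 × 0.8784 = 0.04743
Sum = 5.05651
NRR = 0.484 × 5.05651 = 2.44735

2.447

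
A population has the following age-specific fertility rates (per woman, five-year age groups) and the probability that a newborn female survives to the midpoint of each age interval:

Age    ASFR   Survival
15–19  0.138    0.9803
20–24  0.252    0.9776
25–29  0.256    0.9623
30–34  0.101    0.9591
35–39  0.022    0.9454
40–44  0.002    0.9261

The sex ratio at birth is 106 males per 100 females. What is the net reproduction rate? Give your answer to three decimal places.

Proportion female at birth = 100 / (100 + 106) = 0.48544.
Per-age-group product (5 × ASFR × survival probability):
  15–19: 5 × 0.138 × 0.9803 = 0.67641
  20–24: 5 × 0.252 × 0.9776 = 1.23178
  25–29: 5 × 0.256 × 0.9623 = 1.23174
  30–34: 5 × 0.101 × 0.9591 = 0.48435
  35–39: 5 × 0.022 × 0.9454 = 0.10399
  40–44: 5 × 0.002 × 0.9261 = 0.00926
Sum = 3.73753
NRR = 0.48544 × 3.73753 = 1.81435

1.814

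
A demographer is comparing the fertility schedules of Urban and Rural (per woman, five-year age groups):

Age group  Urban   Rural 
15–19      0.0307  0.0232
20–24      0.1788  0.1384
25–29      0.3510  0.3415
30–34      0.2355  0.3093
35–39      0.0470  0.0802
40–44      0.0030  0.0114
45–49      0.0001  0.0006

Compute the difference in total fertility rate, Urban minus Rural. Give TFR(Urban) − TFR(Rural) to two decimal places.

-0.29

Urban:
  Sum of ASFRs = 0.0307 + 0.1788 + 0.3510 + 0.2355 + 0.0470 + 0.0030 + 0.0001 = 0.8461
  TFR = 5 × 0.8461 = 4.2305
Rural:
  Sum of ASFRs = 0.0232 + 0.1384 + 0.3415 + 0.3093 + 0.0802 + 0.0114 + 0.0006 = 0.9046
  TFR = 5 × 0.9046 = 4.523
Difference = 4.2305 − 4.523 = -0.2925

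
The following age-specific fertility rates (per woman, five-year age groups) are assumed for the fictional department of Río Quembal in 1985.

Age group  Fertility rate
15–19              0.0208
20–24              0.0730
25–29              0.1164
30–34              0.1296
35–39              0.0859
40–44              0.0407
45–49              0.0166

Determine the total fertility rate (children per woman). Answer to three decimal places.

Sum of ASFRs = 0.0208 + 0.0730 + 0.1164 + 0.1296 + 0.0859 + 0.0407 + 0.0166 = 0.4830
TFR = 5 × 0.4830 = 2.415

2.415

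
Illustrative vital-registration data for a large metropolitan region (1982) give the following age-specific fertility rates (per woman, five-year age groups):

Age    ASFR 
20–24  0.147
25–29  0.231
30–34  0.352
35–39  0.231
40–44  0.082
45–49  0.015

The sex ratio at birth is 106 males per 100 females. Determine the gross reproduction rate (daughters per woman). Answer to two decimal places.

Proportion female at birth = 100 / (100 + 106) = 0.48544.
Sum of ASFRs = 0.147 + 0.231 + 0.352 + 0.231 + 0.082 + 0.015 = 1.058
TFR = 5 × 1.058 = 5.29
GRR = 0.48544 × 5.29 = 2.56798

2.57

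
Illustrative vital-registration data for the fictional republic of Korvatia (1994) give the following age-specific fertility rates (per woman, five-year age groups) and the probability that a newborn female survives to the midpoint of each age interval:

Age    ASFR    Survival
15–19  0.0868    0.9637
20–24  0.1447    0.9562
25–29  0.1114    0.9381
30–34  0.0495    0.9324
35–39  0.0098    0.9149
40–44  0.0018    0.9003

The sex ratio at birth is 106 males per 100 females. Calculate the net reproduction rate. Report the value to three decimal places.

Proportion female at birth = 100 / (100 + 106) = 0.48544.
Each age group contributes 5 × ASFR × survival:
  15–19: 5 × 0.0868 × 0.9637 = 0.41825
  20–24: 5 × 0.1447 × 0.9562 = 0.69181
  25–29: 5 × 0.1114 × 0.9381 = 0.52252
  30–34: 5 × 0.0495 × 0.9324 = 0.23077
  35–39: 5 × 0.0098 × 0.9149 = 0.04483
  40–44: 5 × 0.0018 × 0.9003 = 0.00810
Sum = 1.91628
NRR = 0.48544 × 1.91628 = 0.93024

0.930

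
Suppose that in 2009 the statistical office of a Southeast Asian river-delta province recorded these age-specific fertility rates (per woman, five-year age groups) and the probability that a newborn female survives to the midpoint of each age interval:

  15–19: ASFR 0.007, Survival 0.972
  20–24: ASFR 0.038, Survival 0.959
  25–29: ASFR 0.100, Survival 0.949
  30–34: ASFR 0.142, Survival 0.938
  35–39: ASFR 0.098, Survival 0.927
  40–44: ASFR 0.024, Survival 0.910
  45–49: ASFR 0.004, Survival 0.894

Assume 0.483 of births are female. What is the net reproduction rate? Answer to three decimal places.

0.936

Proportion female at birth = 0.483.
Weighting each age-specific rate by interval width and survival:
  15–19: 5 × 0.007 × 0.972 = 0.03402
  20–24: 5 × 0.038 × 0.959 = 0.18221
  25–29: 5 × 0.100 × 0.949 = 0.47450
  30–34: 5 × 0.142 × 0.938 = 0.66598
  35–39: 5 × 0.098 × 0.927 = 0.45423
  40–44: 5 × 0.024 × 0.910 = 0.10920
  45–49: 5 × 0.004 × 0.894 = 0.01788
Sum = 1.93802
NRR = 0.483 × 1.93802 = 0.93606
An NRR under 1 implies long-run decline under these rates.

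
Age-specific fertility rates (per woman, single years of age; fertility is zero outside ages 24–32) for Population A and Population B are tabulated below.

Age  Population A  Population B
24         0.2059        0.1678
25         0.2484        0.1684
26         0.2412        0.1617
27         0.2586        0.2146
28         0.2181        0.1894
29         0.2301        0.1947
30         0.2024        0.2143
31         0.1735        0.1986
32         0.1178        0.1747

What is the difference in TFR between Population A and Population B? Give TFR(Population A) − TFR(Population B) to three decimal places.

0.212

Population A:
  Sum of ASFRs = 0.2059 + 0.2484 + 0.2412 + 0.2586 + 0.2181 + 0.2301 + 0.2024 + 0.1735 + 0.1178 = 1.8960
  TFR = 1.896
Population B:
  Sum of ASFRs = 0.1678 + 0.1684 + 0.1617 + 0.2146 + 0.1894 + 0.1947 + 0.2143 + 0.1986 + 0.1747 = 1.6842
  TFR = 1.6842
Difference = 1.896 − 1.6842 = 0.2118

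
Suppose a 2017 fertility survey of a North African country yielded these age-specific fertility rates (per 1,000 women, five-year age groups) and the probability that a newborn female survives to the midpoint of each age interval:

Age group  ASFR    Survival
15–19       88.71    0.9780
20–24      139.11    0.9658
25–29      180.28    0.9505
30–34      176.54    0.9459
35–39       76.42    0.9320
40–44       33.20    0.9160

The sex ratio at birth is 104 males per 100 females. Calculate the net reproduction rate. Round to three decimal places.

1.620

Proportion female at birth = 100 / (100 + 104) = 0.49020.
Each age group contributes 5 × ASFR × survival:
  15–19: 5 × 88.71/1000 × 0.9780 = 0.43379
  20–24: 5 × 139.11/1000 × 0.9658 = 0.67176
  25–29: 5 × 180.28/1000 × 0.9505 = 0.85678
  30–34: 5 × 176.54/1000 × 0.9459 = 0.83495
  35–39: 5 × 76.42/1000 × 0.9320 = 0.35612
  40–44: 5 × 33.20/1000 × 0.9160 = 0.15206
Sum = 3.30546
NRR = 0.49020 × 3.30546 = 1.62034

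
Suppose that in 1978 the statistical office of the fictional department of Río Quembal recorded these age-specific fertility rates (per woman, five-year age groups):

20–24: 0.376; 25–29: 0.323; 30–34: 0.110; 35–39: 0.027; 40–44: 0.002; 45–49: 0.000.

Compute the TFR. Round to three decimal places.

Sum of ASFRs = 0.376 + 0.323 + 0.110 + 0.027 + 0.002 + 0.000 = 0.838
TFR = 5 × 0.838 = 4.19

4.190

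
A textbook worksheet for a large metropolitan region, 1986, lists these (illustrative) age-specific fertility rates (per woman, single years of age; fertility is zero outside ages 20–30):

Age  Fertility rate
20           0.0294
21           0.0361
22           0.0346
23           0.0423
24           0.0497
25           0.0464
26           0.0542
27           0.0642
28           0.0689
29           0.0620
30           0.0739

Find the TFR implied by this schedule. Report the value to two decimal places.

Sum of ASFRs = 0.0294 + 0.0361 + 0.0346 + 0.0423 + 0.0497 + 0.0464 + 0.0542 + 0.0642 + 0.0689 + 0.0620 + 0.0739 = 0.5617
TFR = 0.5617

0.56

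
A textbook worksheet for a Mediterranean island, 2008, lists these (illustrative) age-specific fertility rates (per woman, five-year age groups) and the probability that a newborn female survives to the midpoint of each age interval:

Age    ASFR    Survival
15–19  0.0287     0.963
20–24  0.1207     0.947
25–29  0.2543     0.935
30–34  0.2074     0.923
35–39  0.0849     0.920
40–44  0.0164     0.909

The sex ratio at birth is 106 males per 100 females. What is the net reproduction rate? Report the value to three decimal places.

1.612

Proportion female at birth = 100 / (100 + 106) = 0.48544.
Per-age-group product (5 × ASFR × survival probability):
  15–19: 5 × 0.0287 × 0.963 = 0.13819
  20–24: 5 × 0.1207 × 0.947 = 0.57151
  25–29: 5 × 0.2543 × 0.935 = 1.18885
  30–34: 5 × 0.2074 × 0.923 = 0.95715
  35–39: 5 × 0.0849 × 0.920 = 0.39054
  40–44: 5 × 0.0164 × 0.909 = 0.07454
Sum = 3.32078
NRR = 0.48544 × 3.32078 = 1.61204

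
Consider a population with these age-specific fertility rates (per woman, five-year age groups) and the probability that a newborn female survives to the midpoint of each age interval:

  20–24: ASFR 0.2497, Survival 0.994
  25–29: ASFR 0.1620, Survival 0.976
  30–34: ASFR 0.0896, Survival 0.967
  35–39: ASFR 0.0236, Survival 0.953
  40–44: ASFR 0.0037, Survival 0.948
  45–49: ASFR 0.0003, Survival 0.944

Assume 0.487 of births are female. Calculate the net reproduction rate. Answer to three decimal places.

1.264

Proportion female at birth = 0.487.
Each age group contributes 5 × ASFR × survival:
  20–24: 5 × 0.2497 × 0.994 = 1.24101
  25–29: 5 × 0.1620 × 0.976 = 0.79056
  30–34: 5 × 0.0896 × 0.967 = 0.43322
  35–39: 5 × 0.0236 × 0.953 = 0.11245
  40–44: 5 × 0.0037 × 0.948 = 0.01754
  45–49: 5 × 0.0003 × 0.944 = 0.00142
Sum = 2.59620
NRR = 0.487 × 2.59620 = 1.26435
NRR > 1, so each generation more than replaces itself.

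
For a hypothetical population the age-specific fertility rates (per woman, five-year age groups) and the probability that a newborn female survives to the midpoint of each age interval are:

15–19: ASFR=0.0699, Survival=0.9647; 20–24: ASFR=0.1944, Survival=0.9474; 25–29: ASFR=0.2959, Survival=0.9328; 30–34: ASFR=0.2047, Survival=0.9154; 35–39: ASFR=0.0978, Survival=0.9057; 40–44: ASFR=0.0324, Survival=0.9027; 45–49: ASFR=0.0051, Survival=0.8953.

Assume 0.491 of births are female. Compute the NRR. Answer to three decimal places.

2.056

Proportion female at birth = 0.491.
Survival-weighted fertility by age (5·fₓ·Sₓ):
  15–19: 5 × 0.0699 × 0.9647 = 0.33716
  20–24: 5 × 0.1944 × 0.9474 = 0.92087
  25–29: 5 × 0.2959 × 0.9328 = 1.38008
  30–34: 5 × 0.2047 × 0.9154 = 0.93691
  35–39: 5 × 0.0978 × 0.9057 = 0.44289
  40–44: 5 × 0.0324 × 0.9027 = 0.14624
  45–49: 5 × 0.0051 × 0.8953 = 0.02283
Sum = 4.18698
NRR = 0.491 × 4.18698 = 2.05581
With NRR above 1 the population is above replacement fertility.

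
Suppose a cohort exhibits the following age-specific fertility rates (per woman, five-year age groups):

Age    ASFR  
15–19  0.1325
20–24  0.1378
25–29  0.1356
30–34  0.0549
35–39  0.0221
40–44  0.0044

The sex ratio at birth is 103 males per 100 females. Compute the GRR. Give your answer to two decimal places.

1.20

Proportion female at birth = 100 / (100 + 103) = 0.49261.
Sum of ASFRs = 0.1325 + 0.1378 + 0.1356 + 0.0549 + 0.0221 + 0.0044 = 0.4873
TFR = 5 × 0.4873 = 2.4365
GRR = 0.49261 × 2.4365 = 1.20024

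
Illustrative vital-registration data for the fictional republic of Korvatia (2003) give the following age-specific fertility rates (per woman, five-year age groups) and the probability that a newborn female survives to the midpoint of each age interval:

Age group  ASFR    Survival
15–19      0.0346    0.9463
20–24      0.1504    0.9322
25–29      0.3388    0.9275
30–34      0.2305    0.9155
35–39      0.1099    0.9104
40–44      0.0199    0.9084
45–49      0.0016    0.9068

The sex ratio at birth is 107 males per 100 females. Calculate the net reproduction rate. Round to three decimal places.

1.975

Proportion female at birth = 100 / (100 + 107) = 0.48309.
Per-age-group product (5 × ASFR × survival probability):
  15–19: 5 × 0.0346 × 0.9463 = 0.16371
  20–24: 5 × 0.1504 × 0.9322 = 0.70101
  25–29: 5 × 0.3388 × 0.9275 = 1.57119
  30–34: 5 × 0.2305 × 0.9155 = 1.05511
  35–39: 5 × 0.1099 × 0.9104 = 0.50026
  40–44: 5 × 0.0199 × 0.9084 = 0.09039
  45–49: 5 × 0.0016 × 0.9068 = 0.00725
Sum = 4.08892
NRR = 0.48309 × 4.08892 = 1.97532
With NRR above 1 the population is above replacement fertility.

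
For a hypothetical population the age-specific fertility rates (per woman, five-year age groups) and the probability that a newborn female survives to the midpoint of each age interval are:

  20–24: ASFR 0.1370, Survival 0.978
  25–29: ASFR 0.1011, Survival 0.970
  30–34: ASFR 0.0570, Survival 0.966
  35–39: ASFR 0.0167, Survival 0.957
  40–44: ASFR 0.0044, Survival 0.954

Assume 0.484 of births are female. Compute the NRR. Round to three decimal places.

0.744

Proportion female at birth = 0.484.
Survival-weighted fertility by age (5·fₓ·Sₓ):
  20–24: 5 × 0.1370 × 0.978 = 0.66993
  25–29: 5 × 0.1011 × 0.970 = 0.49034
  30–34: 5 × 0.0570 × 0.966 = 0.27531
  35–39: 5 × 0.0167 × 0.957 = 0.07991
  40–44: 5 × 0.0044 × 0.954 = 0.02099
Sum = 1.53648
NRR = 0.484 × 1.53648 = 0.74366
With NRR below 1 the population is below replacement fertility.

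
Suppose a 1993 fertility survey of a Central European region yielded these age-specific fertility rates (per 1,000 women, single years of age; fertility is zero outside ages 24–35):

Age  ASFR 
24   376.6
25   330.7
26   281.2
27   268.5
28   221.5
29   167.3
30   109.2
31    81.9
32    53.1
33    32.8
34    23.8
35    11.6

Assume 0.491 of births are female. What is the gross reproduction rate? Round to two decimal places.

0.96

Proportion female at birth = 0.491.
Sum of ASFRs = 376.6 + 330.7 + 281.2 + 268.5 + 221.5 + 167.3 + 109.2 + 81.9 + 53.1 + 32.8 + 23.8 + 11.6 = 1958.2
TFR = 1958.2 / 1000 = 1.9582
GRR = 0.491 × 1.9582 = 0.96148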